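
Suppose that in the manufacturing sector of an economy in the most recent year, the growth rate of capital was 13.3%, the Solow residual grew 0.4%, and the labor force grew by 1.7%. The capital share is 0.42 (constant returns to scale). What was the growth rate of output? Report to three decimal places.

Labor's share = 1 − 0.42 = 0.58.
Capital: 0.42 × 13.3 = 5.586 pp.
The labor force: 0.58 × 1.7 = 0.986 pp.
Output growth = 0.4 + 6.572 = 6.972%.

6.972%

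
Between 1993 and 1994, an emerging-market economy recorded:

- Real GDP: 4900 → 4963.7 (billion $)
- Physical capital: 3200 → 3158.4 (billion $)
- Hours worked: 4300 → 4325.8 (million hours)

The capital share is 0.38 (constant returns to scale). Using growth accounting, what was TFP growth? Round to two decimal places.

Real GDP growth = (4963.7 − 4900) / 4900 = 1.3%.
Physical capital growth = (3158.4 − 3200) / 3200 = -1.3%.
Hours worked growth = (4325.8 − 4300) / 4300 = 0.6%.
Labor's share = 1 − 0.38 = 0.62.
Physical capital: 0.38 × (-1.3) = -0.494 pp.
Hours worked: 0.62 × 0.6 = 0.372 pp.
TFP growth = 1.3 + 0.122 = 1.422%.

TFP growth was 1.42%.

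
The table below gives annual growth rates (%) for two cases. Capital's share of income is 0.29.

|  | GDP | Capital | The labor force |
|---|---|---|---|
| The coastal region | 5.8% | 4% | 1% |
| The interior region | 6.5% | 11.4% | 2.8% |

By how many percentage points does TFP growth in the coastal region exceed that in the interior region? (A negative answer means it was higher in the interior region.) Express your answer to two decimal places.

Labor's share = 1 − 0.29 = 0.71.
The coastal region: TFP = 5.8 − 1.16 − 0.71 = 3.93%.
The interior region: TFP = 6.5 − 3.306 − 1.988 = 1.206%.
Difference = 3.93 − (1.206) = 2.724 pp.

2.72 percentage points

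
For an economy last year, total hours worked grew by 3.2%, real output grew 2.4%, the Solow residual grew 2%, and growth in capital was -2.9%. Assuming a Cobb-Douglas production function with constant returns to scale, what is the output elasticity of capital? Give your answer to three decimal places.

0.459

gY = gA + α·gK + (1−α)·gL, so gY − gA − gL = α(gK − gL).
2.4 − 2 − 3.2 = α × (-2.9 − 3.2).
-2.8 = -6.1 α, so α = 0.45902.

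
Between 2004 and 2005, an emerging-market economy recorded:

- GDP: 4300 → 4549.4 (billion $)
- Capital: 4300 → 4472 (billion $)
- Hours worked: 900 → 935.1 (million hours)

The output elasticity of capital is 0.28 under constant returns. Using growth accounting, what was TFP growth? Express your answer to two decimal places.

GDP growth = (4549.4 − 4300) / 4300 = 5.8%.
Capital growth = (4472 − 4300) / 4300 = 4%.
Hours worked growth = (935.1 − 900) / 900 = 3.9%.
Labor's share = 1 − 0.28 = 0.72.
Capital: 0.28 × 4 = 1.12 pp.
Hours worked: 0.72 × 3.9 = 2.808 pp.
TFP growth = 5.8 − 3.928 = 1.872%.

1.87%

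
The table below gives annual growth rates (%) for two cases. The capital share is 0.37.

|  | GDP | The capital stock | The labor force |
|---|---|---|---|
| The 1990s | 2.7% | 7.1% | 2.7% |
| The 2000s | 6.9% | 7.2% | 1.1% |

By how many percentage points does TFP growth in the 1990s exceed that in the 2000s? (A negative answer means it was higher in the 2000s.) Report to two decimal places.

Labor's share = 1 − 0.37 = 0.63.
The 1990s: TFP = 2.7 − 2.627 − 1.701 = -1.628%.
The 2000s: TFP = 6.9 − 2.664 − 0.693 = 3.543%.
Difference = -1.628 − (3.543) = -5.171 pp.

-5.17 percentage points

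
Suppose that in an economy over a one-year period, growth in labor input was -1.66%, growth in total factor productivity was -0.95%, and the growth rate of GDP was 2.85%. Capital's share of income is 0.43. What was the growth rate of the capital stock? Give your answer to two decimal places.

The capital stock grew 11.04%.

Labor's share = 1 − 0.43 = 0.57.
gY = gA + 0.57×(-1.66) + 0.43×g.
0.43×g = 2.85 + 0.95 + 0.9462 = 4.7462.
g = 4.7462 / 0.43 = 11.0377%.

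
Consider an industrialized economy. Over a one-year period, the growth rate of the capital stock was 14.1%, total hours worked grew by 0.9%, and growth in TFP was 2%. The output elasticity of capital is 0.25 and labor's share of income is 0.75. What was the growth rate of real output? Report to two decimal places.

Labor's share = 1 − 0.25 = 0.75.
The capital stock: 0.25 × 14.1 = 3.525 pp.
Total hours worked: 0.75 × 0.9 = 0.675 pp.
Output growth = 2 + 4.2 = 6.2%.

6.20%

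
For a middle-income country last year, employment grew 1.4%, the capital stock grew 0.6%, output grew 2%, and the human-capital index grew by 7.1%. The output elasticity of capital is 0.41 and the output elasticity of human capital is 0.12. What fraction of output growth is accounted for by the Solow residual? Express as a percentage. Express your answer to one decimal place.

Labor's share = 1 − 0.41 − 0.12 = 0.47.
The capital stock: 0.41 × 0.6 = 0.246 pp.
The human-capital index: 0.12 × 7.1 = 0.852 pp.
Employment: 0.47 × 1.4 = 0.658 pp.
TFP growth = 2 − 1.756 = 0.244%.
TFP share of growth = 0.244 / 2 × 100 = 12.2%.

12.2%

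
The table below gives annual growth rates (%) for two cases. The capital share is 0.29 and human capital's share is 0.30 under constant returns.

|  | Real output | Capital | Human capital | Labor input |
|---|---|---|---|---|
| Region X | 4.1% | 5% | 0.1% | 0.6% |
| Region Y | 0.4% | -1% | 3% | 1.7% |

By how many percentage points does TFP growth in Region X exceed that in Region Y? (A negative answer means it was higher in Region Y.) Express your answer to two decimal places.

3.28 percentage points

Labor's share = 1 − 0.29 − 0.3 = 0.41.
Region X: TFP = 4.1 − 1.45 − 0.03 − 0.246 = 2.374%.
Region Y: TFP = 0.4 + 0.29 − 0.9 − 0.697 = -0.907%.
Difference = 2.374 − (-0.907) = 3.281 pp.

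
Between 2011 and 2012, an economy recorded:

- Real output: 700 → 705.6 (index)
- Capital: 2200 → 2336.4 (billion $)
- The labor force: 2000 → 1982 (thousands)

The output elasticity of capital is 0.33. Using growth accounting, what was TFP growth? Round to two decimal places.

Real output growth = (705.6 − 700) / 700 = 0.8%.
Capital growth = (2336.4 − 2200) / 2200 = 6.2%.
The labor force growth = (1982 − 2000) / 2000 = -0.9%.
Labor's share = 1 − 0.33 = 0.67.
Capital: 0.33 × 6.2 = 2.046 pp.
The labor force: 0.67 × (-0.9) = -0.603 pp.
TFP growth = 0.8 − 1.443 = -0.643%.

-0.64%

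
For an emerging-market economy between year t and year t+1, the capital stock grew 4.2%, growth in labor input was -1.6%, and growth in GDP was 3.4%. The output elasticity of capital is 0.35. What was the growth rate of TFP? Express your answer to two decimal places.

TFP growth was 2.97%.

Labor's share = 1 − 0.35 = 0.65.
The capital stock: 0.35 × 4.2 = 1.47 pp.
Labor input: 0.65 × (-1.6) = -1.04 pp.
TFP growth = 3.4 − 0.43 = 2.97%.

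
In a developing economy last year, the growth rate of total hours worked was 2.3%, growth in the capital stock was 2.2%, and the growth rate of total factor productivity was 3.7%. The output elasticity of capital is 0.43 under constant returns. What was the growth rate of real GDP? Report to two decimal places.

5.96%

Labor's share = 1 − 0.43 = 0.57.
The capital stock: 0.43 × 2.2 = 0.946 pp.
Total hours worked: 0.57 × 2.3 = 1.311 pp.
Output growth = 3.7 + 2.257 = 5.957%.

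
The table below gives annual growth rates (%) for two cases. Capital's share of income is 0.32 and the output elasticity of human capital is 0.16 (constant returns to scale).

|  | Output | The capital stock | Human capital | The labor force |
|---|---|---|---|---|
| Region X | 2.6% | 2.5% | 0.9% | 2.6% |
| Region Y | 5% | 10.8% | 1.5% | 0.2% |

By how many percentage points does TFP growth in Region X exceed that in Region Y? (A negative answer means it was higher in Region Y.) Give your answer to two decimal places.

-0.90 percentage points

Labor's share = 1 − 0.32 − 0.16 = 0.52.
Region X: TFP = 2.6 − 0.8 − 0.144 − 1.352 = 0.304%.
Region Y: TFP = 5 − 3.456 − 0.24 − 0.104 = 1.2%.
Difference = 0.304 − (1.2) = -0.896 pp.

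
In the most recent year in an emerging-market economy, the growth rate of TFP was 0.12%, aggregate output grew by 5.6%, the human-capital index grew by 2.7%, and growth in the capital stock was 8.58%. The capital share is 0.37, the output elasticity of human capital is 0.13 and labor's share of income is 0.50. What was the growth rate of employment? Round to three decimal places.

Labor's share = 1 − 0.37 − 0.13 = 0.5.
gY = gA + 0.37×8.58 + 0.13×2.7 + 0.5×g.
0.5×g = 5.6 − 0.12 − 3.5256 = 1.9544.
g = 1.9544 / 0.5 = 3.9088%.

3.909%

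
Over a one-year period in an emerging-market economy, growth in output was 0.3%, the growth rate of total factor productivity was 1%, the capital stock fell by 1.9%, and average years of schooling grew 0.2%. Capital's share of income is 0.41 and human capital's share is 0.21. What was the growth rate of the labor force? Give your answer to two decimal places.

Labor's share = 1 − 0.41 − 0.21 = 0.38.
gY = gA + 0.41×(-1.9) + 0.21×0.2 + 0.38×g.
0.38×g = 0.3 − 1 + 0.737 = 0.037.
g = 0.037 / 0.38 = 0.0974%.

0.10%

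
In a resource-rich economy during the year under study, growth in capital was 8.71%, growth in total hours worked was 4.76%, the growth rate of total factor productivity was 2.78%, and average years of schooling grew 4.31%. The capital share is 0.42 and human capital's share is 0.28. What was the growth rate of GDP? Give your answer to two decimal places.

9.07%

Labor's share = 1 − 0.42 − 0.28 = 0.3.
Capital: 0.42 × 8.71 = 3.6582 pp.
Average years of schooling: 0.28 × 4.31 = 1.2068 pp.
Total hours worked: 0.3 × 4.76 = 1.428 pp.
Output growth = 2.78 + 6.293 = 9.073%.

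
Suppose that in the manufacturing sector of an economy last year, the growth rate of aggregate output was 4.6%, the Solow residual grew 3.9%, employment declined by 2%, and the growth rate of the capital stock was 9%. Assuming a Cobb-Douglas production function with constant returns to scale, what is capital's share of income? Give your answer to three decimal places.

gY = gA + α·gK + (1−α)·gL, so gY − gA − gL = α(gK − gL).
4.6 − 3.9 + 2 = α × (9 − (-2)).
2.7 = 11 α, so α = 0.24545.

Capital's share of income is 0.245.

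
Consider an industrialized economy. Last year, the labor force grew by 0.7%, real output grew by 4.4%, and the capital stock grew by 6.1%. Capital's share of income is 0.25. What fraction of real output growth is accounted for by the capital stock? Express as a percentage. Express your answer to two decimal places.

The capital stock contributed 0.25 × 6.1 = 1.525 pp.
Share of growth = 1.525 / 4.4 × 100 = 34.6591%.

34.66%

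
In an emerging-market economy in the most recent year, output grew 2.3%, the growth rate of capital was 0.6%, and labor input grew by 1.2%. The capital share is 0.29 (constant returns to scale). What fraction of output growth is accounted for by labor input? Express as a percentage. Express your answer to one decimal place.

Labor's share = 1 − 0.29 = 0.71.
Labor input contributed 0.71 × 1.2 = 0.852 pp.
Share of growth = 0.852 / 2.3 × 100 = 37.043%.

Labor input accounted for 37.0% of growth.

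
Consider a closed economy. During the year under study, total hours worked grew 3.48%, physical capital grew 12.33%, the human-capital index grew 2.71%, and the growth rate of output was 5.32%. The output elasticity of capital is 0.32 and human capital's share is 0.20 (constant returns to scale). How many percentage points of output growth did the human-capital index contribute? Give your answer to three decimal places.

0.542

Contribution = share × growth = 0.2 × 2.71 = 0.542 pp.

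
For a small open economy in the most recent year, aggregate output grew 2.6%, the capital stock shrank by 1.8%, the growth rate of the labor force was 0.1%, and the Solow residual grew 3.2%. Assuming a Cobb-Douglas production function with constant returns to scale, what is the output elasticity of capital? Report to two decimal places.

gY = gA + α·gK + (1−α)·gL, so gY − gA − gL = α(gK − gL).
2.6 − 3.2 − 0.1 = α × (-1.8 − 0.1).
-0.7 = -1.9 α, so α = 0.3684.

α = 0.37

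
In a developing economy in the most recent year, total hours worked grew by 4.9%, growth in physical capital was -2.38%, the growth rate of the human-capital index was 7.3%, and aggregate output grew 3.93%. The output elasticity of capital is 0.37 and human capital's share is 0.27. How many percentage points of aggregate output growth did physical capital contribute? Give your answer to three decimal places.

-0.881

Contribution = share × growth = 0.37 × (-2.38) = -0.8806 pp.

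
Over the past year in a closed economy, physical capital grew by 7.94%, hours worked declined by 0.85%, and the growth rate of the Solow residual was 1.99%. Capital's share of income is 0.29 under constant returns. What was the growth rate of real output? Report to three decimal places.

Labor's share = 1 − 0.29 = 0.71.
Physical capital: 0.29 × 7.94 = 2.3026 pp.
Hours worked: 0.71 × (-0.85) = -0.6035 pp.
Output growth = 1.99 + 1.6991 = 3.6891%.

Real output growth was 3.689%.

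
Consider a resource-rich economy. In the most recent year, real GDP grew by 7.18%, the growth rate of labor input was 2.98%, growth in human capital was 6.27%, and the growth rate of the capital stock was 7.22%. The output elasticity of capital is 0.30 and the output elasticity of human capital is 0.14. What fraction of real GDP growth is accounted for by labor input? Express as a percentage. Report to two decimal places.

Labor's share = 1 − 0.3 − 0.14 = 0.56.
Labor input contributed 0.56 × 2.98 = 1.6688 pp.
Share of growth = 1.6688 / 7.18 × 100 = 23.2423%.

23.24%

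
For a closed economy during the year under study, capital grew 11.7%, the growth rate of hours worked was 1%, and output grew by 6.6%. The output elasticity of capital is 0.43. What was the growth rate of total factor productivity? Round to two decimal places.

Labor's share = 1 − 0.43 = 0.57.
Capital: 0.43 × 11.7 = 5.031 pp.
Hours worked: 0.57 × 1 = 0.57 pp.
TFP growth = 6.6 − 5.601 = 0.999%.

Total factor productivity growth was 1.00%.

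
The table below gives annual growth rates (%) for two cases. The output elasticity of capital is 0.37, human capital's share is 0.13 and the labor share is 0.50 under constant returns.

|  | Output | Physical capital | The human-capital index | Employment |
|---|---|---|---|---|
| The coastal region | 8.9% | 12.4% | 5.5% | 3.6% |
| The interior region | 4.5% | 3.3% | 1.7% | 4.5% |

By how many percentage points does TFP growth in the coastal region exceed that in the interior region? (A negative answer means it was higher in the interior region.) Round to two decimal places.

Labor's share = 1 − 0.37 − 0.13 = 0.5.
The coastal region: TFP = 8.9 − 4.588 − 0.715 − 1.8 = 1.797%.
The interior region: TFP = 4.5 − 1.221 − 0.221 − 2.25 = 0.808%.
Difference = 1.797 − (0.808) = 0.989 pp.

0.99 percentage points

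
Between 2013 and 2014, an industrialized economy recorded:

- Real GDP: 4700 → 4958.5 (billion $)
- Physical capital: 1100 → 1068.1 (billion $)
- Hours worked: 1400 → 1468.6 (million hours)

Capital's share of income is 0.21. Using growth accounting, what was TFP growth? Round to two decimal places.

TFP grew 2.24%.

Real GDP growth = (4958.5 − 4700) / 4700 = 5.5%.
Physical capital growth = (1068.1 − 1100) / 1100 = -2.9%.
Hours worked growth = (1468.6 − 1400) / 1400 = 4.9%.
Labor's share = 1 − 0.21 = 0.79.
Physical capital: 0.21 × (-2.9) = -0.609 pp.
Hours worked: 0.79 × 4.9 = 3.871 pp.
TFP growth = 5.5 − 3.262 = 2.238%.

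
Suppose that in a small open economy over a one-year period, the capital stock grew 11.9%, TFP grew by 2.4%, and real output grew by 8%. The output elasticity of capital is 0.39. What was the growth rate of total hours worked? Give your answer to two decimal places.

1.57%

Labor's share = 1 − 0.39 = 0.61.
gY = gA + 0.39×11.9 + 0.61×g.
0.61×g = 8 − 2.4 − 4.641 = 0.959.
g = 0.959 / 0.61 = 1.5721%.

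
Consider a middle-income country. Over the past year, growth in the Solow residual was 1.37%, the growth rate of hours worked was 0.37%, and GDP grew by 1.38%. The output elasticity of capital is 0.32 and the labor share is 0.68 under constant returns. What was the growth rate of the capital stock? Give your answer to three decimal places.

Labor's share = 1 − 0.32 = 0.68.
gY = gA + 0.68×0.37 + 0.32×g.
0.32×g = 1.38 − 1.37 − 0.2516 = -0.2416.
g = -0.2416 / 0.32 = -0.755%.

-0.755%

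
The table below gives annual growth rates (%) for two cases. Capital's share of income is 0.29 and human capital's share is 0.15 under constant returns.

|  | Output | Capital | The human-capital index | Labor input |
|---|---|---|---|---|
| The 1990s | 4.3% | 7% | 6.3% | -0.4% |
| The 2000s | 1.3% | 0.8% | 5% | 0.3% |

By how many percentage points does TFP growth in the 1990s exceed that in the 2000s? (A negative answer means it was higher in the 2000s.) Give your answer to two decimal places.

Labor's share = 1 − 0.29 − 0.15 = 0.56.
The 1990s: TFP = 4.3 − 2.03 − 0.945 + 0.224 = 1.549%.
The 2000s: TFP = 1.3 − 0.232 − 0.75 − 0.168 = 0.15%.
Difference = 1.549 − (0.15) = 1.399 pp.

1.40 percentage points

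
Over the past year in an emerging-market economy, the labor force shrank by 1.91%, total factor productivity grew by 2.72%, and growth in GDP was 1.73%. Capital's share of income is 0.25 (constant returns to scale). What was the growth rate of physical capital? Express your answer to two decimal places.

1.77%

Labor's share = 1 − 0.25 = 0.75.
gY = gA + 0.75×(-1.91) + 0.25×g.
0.25×g = 1.73 − 2.72 + 1.4325 = 0.4425.
g = 0.4425 / 0.25 = 1.77%.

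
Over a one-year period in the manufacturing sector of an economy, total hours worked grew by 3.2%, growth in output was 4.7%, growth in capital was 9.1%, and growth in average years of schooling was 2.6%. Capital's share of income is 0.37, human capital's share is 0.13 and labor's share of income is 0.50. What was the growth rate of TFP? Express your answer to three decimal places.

Labor's share = 1 − 0.37 − 0.13 = 0.5.
Capital: 0.37 × 9.1 = 3.367 pp.
Average years of schooling: 0.13 × 2.6 = 0.338 pp.
Total hours worked: 0.5 × 3.2 = 1.6 pp.
TFP growth = 4.7 − 5.305 = -0.605%.

-0.605%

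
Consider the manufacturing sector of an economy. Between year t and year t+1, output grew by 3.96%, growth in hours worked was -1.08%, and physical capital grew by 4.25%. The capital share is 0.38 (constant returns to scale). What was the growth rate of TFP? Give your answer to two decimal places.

3.01%

Labor's share = 1 − 0.38 = 0.62.
Physical capital: 0.38 × 4.25 = 1.615 pp.
Hours worked: 0.62 × (-1.08) = -0.6696 pp.
TFP growth = 3.96 − 0.9454 = 3.0146%.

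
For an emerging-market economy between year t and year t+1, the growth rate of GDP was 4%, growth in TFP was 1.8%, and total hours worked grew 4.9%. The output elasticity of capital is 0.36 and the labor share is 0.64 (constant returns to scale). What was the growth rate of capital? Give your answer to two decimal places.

Labor's share = 1 − 0.36 = 0.64.
gY = gA + 0.64×4.9 + 0.36×g.
0.36×g = 4 − 1.8 − 3.136 = -0.936.
g = -0.936 / 0.36 = -2.6%.

-2.60%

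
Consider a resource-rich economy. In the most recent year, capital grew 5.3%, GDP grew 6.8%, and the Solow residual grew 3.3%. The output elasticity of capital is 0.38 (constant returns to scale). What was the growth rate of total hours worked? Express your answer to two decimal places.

Labor's share = 1 − 0.38 = 0.62.
gY = gA + 0.38×5.3 + 0.62×g.
0.62×g = 6.8 − 3.3 − 2.014 = 1.486.
g = 1.486 / 0.62 = 2.3968%.

Total hours worked growth was 2.40%.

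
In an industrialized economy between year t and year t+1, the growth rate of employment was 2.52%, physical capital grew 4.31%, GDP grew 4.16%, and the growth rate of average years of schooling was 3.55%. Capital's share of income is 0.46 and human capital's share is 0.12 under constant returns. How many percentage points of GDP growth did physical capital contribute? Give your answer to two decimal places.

Contribution = share × growth = 0.46 × 4.31 = 1.9826 pp.

1.98 pp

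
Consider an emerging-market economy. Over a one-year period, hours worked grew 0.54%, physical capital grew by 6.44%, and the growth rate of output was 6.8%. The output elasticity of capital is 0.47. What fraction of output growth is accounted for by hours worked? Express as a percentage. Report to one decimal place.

Hours worked accounted for 4.2% of growth.

Labor's share = 1 − 0.47 = 0.53.
Hours worked contributed 0.53 × 0.54 = 0.2862 pp.
Share of growth = 0.2862 / 6.8 × 100 = 4.209%.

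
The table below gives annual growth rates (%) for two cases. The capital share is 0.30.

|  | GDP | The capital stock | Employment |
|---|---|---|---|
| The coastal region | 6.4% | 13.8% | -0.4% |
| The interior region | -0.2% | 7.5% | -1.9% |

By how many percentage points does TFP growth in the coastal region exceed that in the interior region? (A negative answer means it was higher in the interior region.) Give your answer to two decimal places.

Labor's share = 1 − 0.3 = 0.7.
The coastal region: TFP = 6.4 − 4.14 + 0.28 = 2.54%.
The interior region: TFP = -0.2 − 2.25 + 1.33 = -1.12%.
Difference = 2.54 − (-1.12) = 3.66 pp.

3.66 percentage points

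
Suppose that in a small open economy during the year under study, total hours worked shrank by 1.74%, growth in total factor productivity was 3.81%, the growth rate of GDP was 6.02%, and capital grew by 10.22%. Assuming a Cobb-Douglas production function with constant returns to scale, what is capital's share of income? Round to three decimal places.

Capital's share of income is 0.330.

gY = gA + α·gK + (1−α)·gL, so gY − gA − gL = α(gK − gL).
6.02 − 3.81 + 1.74 = α × (10.22 − (-1.74)).
3.95 = 11.96 α, so α = 0.33027.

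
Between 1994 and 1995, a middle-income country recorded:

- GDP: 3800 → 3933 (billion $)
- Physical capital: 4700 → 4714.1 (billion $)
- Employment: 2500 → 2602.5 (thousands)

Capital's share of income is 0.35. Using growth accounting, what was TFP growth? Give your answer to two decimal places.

0.73%

GDP growth = (3933 − 3800) / 3800 = 3.5%.
Physical capital growth = (4714.1 − 4700) / 4700 = 0.3%.
Employment growth = (2602.5 − 2500) / 2500 = 4.1%.
Labor's share = 1 − 0.35 = 0.65.
Physical capital: 0.35 × 0.3 = 0.105 pp.
Employment: 0.65 × 4.1 = 2.665 pp.
TFP growth = 3.5 − 2.77 = 0.73%.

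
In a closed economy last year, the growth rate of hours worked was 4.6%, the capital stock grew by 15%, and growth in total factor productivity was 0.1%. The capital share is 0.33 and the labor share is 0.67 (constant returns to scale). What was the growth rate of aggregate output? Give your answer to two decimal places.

Labor's share = 1 − 0.33 = 0.67.
The capital stock: 0.33 × 15 = 4.95 pp.
Hours worked: 0.67 × 4.6 = 3.082 pp.
Output growth = 0.1 + 8.032 = 8.132%.

Aggregate output growth was 8.13%.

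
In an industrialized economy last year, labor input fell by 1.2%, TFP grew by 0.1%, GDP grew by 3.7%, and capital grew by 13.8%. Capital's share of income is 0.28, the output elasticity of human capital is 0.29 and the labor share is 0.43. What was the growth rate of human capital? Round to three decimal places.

Labor's share = 1 − 0.28 − 0.29 = 0.43.
gY = gA + 0.28×13.8 + 0.43×(-1.2) + 0.29×g.
0.29×g = 3.7 − 0.1 − 3.348 = 0.252.
g = 0.252 / 0.29 = 0.86897%.

Human capital growth was 0.869%.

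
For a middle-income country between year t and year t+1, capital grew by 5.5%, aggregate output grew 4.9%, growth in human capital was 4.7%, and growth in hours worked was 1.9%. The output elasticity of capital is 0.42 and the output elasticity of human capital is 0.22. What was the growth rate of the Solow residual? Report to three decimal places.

0.872%

Labor's share = 1 − 0.42 − 0.22 = 0.36.
Capital: 0.42 × 5.5 = 2.31 pp.
Human capital: 0.22 × 4.7 = 1.034 pp.
Hours worked: 0.36 × 1.9 = 0.684 pp.
TFP growth = 4.9 − 4.028 = 0.872%.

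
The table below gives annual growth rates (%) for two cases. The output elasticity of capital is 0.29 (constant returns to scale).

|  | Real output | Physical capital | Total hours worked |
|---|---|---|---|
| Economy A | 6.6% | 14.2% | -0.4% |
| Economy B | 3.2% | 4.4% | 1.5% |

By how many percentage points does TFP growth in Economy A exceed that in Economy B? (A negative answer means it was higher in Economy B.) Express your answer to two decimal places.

1.91 percentage points

Labor's share = 1 − 0.29 = 0.71.
Economy A: TFP = 6.6 − 4.118 + 0.284 = 2.766%.
Economy B: TFP = 3.2 − 1.276 − 1.065 = 0.859%.
Difference = 2.766 − (0.859) = 1.907 pp.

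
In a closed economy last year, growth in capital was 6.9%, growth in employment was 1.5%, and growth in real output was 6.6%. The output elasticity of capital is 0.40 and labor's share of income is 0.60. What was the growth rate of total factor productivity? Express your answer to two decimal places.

2.94%

Labor's share = 1 − 0.4 = 0.6.
Capital: 0.4 × 6.9 = 2.76 pp.
Employment: 0.6 × 1.5 = 0.9 pp.
TFP growth = 6.6 − 3.66 = 2.94%.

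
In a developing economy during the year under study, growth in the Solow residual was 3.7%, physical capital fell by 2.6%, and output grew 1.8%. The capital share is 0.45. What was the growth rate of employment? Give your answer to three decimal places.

Labor's share = 1 − 0.45 = 0.55.
gY = gA + 0.45×(-2.6) + 0.55×g.
0.55×g = 1.8 − 3.7 + 1.17 = -0.73.
g = -0.73 / 0.55 = -1.32727%.

-1.327%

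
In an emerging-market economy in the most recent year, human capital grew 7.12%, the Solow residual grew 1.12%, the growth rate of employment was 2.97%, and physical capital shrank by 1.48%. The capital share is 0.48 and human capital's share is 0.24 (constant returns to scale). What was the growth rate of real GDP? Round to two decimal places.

Labor's share = 1 − 0.48 − 0.24 = 0.28.
Physical capital: 0.48 × (-1.48) = -0.7104 pp.
Human capital: 0.24 × 7.12 = 1.7088 pp.
Employment: 0.28 × 2.97 = 0.8316 pp.
Output growth = 1.12 + 1.83 = 2.95%.

2.95%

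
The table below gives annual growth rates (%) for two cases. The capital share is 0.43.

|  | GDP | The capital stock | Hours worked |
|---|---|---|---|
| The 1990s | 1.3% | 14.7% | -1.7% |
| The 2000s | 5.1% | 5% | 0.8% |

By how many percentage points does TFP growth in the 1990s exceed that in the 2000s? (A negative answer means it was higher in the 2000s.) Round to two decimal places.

Labor's share = 1 − 0.43 = 0.57.
The 1990s: TFP = 1.3 − 6.321 + 0.969 = -4.052%.
The 2000s: TFP = 5.1 − 2.15 − 0.456 = 2.494%.
Difference = -4.052 − (2.494) = -6.546 pp.

-6.55 percentage points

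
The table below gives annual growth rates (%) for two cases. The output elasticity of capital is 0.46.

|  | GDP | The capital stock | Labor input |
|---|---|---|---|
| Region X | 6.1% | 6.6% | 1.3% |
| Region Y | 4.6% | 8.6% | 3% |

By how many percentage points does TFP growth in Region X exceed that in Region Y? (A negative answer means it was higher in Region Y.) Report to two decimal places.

3.34 percentage points

Labor's share = 1 − 0.46 = 0.54.
Region X: TFP = 6.1 − 3.036 − 0.702 = 2.362%.
Region Y: TFP = 4.6 − 3.956 − 1.62 = -0.976%.
Difference = 2.362 − (-0.976) = 3.338 pp.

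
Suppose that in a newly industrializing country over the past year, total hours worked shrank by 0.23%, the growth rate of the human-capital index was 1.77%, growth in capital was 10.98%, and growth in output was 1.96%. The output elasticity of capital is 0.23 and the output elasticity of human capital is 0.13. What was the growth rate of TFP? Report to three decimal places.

Labor's share = 1 − 0.23 − 0.13 = 0.64.
Capital: 0.23 × 10.98 = 2.5254 pp.
The human-capital index: 0.13 × 1.77 = 0.2301 pp.
Total hours worked: 0.64 × (-0.23) = -0.1472 pp.
TFP growth = 1.96 − 2.6083 = -0.6483%.

-0.648%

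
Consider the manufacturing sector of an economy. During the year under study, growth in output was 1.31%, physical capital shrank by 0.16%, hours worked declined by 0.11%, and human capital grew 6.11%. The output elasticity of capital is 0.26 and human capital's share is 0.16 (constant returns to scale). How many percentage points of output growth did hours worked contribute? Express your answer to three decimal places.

-0.064 percentage points

Labor's share = 1 − 0.26 − 0.16 = 0.58.
Contribution = share × growth = 0.58 × (-0.11) = -0.0638 pp.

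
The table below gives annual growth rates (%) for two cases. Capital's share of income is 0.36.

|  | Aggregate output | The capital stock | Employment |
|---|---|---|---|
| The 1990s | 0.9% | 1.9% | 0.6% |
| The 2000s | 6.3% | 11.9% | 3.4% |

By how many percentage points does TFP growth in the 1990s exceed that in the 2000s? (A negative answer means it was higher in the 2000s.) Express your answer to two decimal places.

Labor's share = 1 − 0.36 = 0.64.
The 1990s: TFP = 0.9 − 0.684 − 0.384 = -0.168%.
The 2000s: TFP = 6.3 − 4.284 − 2.176 = -0.16%.
Difference = -0.168 − (-0.16) = -0.008 pp.

-0.01 percentage points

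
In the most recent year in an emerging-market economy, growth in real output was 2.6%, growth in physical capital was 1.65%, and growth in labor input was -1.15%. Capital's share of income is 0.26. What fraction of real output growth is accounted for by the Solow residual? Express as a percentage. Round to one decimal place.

Labor's share = 1 − 0.26 = 0.74.
Physical capital: 0.26 × 1.65 = 0.429 pp.
Labor input: 0.74 × (-1.15) = -0.851 pp.
TFP growth = 2.6 + 0.422 = 3.022%.
TFP share of growth = 3.022 / 2.6 × 100 = 116.231%.

The Solow residual accounted for 116.2% of growth.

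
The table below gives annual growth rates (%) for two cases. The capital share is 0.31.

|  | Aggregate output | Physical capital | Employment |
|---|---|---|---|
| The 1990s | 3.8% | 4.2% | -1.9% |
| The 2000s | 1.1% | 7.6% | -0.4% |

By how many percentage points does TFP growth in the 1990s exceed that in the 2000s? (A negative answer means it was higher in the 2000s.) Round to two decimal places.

Labor's share = 1 − 0.31 = 0.69.
The 1990s: TFP = 3.8 − 1.302 + 1.311 = 3.809%.
The 2000s: TFP = 1.1 − 2.356 + 0.276 = -0.98%.
Difference = 3.809 − (-0.98) = 4.789 pp.

4.79 percentage points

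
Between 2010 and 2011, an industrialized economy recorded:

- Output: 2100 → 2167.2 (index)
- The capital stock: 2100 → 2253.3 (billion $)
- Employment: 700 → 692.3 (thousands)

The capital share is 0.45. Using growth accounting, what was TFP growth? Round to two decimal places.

Output growth = (2167.2 − 2100) / 2100 = 3.2%.
The capital stock growth = (2253.3 − 2100) / 2100 = 7.3%.
Employment growth = (692.3 − 700) / 700 = -1.1%.
Labor's share = 1 − 0.45 = 0.55.
The capital stock: 0.45 × 7.3 = 3.285 pp.
Employment: 0.55 × (-1.1) = -0.605 pp.
TFP growth = 3.2 − 2.68 = 0.52%.

TFP grew 0.52%.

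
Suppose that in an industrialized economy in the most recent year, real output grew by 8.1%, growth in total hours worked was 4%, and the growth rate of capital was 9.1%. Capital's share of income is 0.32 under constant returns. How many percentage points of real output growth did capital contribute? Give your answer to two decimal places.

Contribution = share × growth = 0.32 × 9.1 = 2.912 pp.

2.91 percentage points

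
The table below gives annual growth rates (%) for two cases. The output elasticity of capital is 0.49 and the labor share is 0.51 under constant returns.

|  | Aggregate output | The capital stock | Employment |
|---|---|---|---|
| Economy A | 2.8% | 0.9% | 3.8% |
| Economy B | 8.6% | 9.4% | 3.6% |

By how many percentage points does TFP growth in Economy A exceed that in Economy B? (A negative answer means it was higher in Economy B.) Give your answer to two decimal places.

Labor's share = 1 − 0.49 = 0.51.
Economy A: TFP = 2.8 − 0.441 − 1.938 = 0.421%.
Economy B: TFP = 8.6 − 4.606 − 1.836 = 2.158%.
Difference = 0.421 − (2.158) = -1.737 pp.

-1.74 percentage points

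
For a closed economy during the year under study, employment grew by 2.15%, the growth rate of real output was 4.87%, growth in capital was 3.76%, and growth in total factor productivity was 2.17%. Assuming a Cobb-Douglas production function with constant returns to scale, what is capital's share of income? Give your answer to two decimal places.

gY = gA + α·gK + (1−α)·gL, so gY − gA − gL = α(gK − gL).
4.87 − 2.17 − 2.15 = α × (3.76 − 2.15).
0.55 = 1.61 α, so α = 0.3416.

0.34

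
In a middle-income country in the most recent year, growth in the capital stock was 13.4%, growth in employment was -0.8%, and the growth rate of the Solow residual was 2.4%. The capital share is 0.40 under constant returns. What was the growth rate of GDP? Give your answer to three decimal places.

Labor's share = 1 − 0.4 = 0.6.
The capital stock: 0.4 × 13.4 = 5.36 pp.
Employment: 0.6 × (-0.8) = -0.48 pp.
Output growth = 2.4 + 4.88 = 7.28%.

GDP grew 7.280%.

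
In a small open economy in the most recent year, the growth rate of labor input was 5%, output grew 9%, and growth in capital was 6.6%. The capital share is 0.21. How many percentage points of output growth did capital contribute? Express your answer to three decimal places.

Contribution = share × growth = 0.21 × 6.6 = 1.386 pp.

1.386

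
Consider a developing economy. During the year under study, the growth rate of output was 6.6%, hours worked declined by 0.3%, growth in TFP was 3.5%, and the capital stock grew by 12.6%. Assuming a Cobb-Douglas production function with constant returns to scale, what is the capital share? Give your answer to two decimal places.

gY = gA + α·gK + (1−α)·gL, so gY − gA − gL = α(gK − gL).
6.6 − 3.5 + 0.3 = α × (12.6 − (-0.3)).
3.4 = 12.9 α, so α = 0.2636.

α = 0.26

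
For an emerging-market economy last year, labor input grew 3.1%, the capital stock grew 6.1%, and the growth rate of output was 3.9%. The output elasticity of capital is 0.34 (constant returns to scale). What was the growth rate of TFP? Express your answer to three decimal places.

Labor's share = 1 − 0.34 = 0.66.
The capital stock: 0.34 × 6.1 = 2.074 pp.
Labor input: 0.66 × 3.1 = 2.046 pp.
TFP growth = 3.9 − 4.12 = -0.22%.

-0.220%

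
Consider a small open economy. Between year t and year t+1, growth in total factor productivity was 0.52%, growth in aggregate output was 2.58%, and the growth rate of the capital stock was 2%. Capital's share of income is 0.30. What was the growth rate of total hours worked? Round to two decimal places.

Labor's share = 1 − 0.3 = 0.7.
gY = gA + 0.3×2 + 0.7×g.
0.7×g = 2.58 − 0.52 − 0.6 = 1.46.
g = 1.46 / 0.7 = 2.0857%.

2.09%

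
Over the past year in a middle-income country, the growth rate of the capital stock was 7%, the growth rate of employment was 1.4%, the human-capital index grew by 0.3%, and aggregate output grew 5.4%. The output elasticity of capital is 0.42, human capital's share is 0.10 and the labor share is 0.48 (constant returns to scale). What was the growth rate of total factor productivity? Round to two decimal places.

Total factor productivity growth was 1.76%.

Labor's share = 1 − 0.42 − 0.1 = 0.48.
The capital stock: 0.42 × 7 = 2.94 pp.
The human-capital index: 0.1 × 0.3 = 0.03 pp.
Employment: 0.48 × 1.4 = 0.672 pp.
TFP growth = 5.4 − 3.642 = 1.758%.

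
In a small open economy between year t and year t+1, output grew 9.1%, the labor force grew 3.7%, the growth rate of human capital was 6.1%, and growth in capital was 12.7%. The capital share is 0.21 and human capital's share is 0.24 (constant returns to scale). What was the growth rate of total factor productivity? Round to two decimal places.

Labor's share = 1 − 0.21 − 0.24 = 0.55.
Capital: 0.21 × 12.7 = 2.667 pp.
Human capital: 0.24 × 6.1 = 1.464 pp.
The labor force: 0.55 × 3.7 = 2.035 pp.
TFP growth = 9.1 − 6.166 = 2.934%.

2.93%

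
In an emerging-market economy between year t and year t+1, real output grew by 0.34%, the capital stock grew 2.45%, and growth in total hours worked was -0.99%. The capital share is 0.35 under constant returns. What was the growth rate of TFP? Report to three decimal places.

TFP grew 0.126%.

Labor's share = 1 − 0.35 = 0.65.
The capital stock: 0.35 × 2.45 = 0.8575 pp.
Total hours worked: 0.65 × (-0.99) = -0.6435 pp.
TFP growth = 0.34 − 0.214 = 0.126%.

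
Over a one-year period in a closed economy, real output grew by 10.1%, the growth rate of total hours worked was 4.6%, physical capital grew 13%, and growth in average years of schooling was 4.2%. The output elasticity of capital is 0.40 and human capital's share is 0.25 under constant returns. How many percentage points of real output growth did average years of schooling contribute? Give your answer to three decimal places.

1.050 pp

Contribution = share × growth = 0.25 × 4.2 = 1.05 pp.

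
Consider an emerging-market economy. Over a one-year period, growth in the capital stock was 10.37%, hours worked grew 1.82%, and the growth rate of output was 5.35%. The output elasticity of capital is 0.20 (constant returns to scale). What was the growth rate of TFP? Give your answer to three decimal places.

Labor's share = 1 − 0.2 = 0.8.
The capital stock: 0.2 × 10.37 = 2.074 pp.
Hours worked: 0.8 × 1.82 = 1.456 pp.
TFP growth = 5.35 − 3.53 = 1.82%.

1.820%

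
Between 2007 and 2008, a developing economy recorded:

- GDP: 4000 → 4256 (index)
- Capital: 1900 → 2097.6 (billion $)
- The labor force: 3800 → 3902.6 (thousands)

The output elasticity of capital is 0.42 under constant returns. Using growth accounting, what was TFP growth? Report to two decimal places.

GDP growth = (4256 − 4000) / 4000 = 6.4%.
Capital growth = (2097.6 − 1900) / 1900 = 10.4%.
The labor force growth = (3902.6 − 3800) / 3800 = 2.7%.
Labor's share = 1 − 0.42 = 0.58.
Capital: 0.42 × 10.4 = 4.368 pp.
The labor force: 0.58 × 2.7 = 1.566 pp.
TFP growth = 6.4 − 5.934 = 0.466%.

0.47%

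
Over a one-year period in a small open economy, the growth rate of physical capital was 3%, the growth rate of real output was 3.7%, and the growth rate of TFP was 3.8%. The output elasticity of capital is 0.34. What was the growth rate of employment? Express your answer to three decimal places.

Labor's share = 1 − 0.34 = 0.66.
gY = gA + 0.34×3 + 0.66×g.
0.66×g = 3.7 − 3.8 − 1.02 = -1.12.
g = -1.12 / 0.66 = -1.69697%.

-1.697%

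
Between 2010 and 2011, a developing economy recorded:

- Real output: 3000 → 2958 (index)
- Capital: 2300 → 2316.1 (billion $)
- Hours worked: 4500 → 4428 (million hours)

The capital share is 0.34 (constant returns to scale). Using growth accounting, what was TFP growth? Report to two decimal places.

Real output growth = (2958 − 3000) / 3000 = -1.4%.
Capital growth = (2316.1 − 2300) / 2300 = 0.7%.
Hours worked growth = (4428 − 4500) / 4500 = -1.6%.
Labor's share = 1 − 0.34 = 0.66.
Capital: 0.34 × 0.7 = 0.238 pp.
Hours worked: 0.66 × (-1.6) = -1.056 pp.
TFP growth = -1.4 + 0.818 = -0.582%.

-0.58%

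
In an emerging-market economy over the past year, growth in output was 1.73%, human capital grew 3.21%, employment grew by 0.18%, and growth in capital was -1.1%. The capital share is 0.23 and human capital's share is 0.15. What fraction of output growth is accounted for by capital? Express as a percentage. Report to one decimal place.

Capital contributed 0.23 × (-1.1) = -0.253 pp.
Share of growth = -0.253 / 1.73 × 100 = -14.624%.

Capital accounted for -14.6% of growth.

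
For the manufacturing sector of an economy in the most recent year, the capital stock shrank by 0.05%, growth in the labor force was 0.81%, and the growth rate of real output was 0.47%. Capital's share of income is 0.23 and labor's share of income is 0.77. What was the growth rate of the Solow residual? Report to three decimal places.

-0.142%

Labor's share = 1 − 0.23 = 0.77.
The capital stock: 0.23 × (-0.05) = -0.0115 pp.
The labor force: 0.77 × 0.81 = 0.6237 pp.
TFP growth = 0.47 − 0.6122 = -0.1422%.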